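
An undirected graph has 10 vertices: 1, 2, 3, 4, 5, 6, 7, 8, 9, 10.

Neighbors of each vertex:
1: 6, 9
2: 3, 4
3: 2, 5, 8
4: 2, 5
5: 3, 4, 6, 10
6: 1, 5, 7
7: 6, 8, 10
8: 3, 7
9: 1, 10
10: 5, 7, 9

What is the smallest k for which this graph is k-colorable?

3

The cycle 10-7-6-1-9-10 has odd length 5, so it cannot be 2-colored; at least 3 colors are needed.
A valid assignment using 3 colors: 1=green, 2=red, 3=blue, 4=blue, 5=red, 6=blue, 7=red, 8=green, 9=red, 10=blue. Each edge has distinct colors on its endpoints.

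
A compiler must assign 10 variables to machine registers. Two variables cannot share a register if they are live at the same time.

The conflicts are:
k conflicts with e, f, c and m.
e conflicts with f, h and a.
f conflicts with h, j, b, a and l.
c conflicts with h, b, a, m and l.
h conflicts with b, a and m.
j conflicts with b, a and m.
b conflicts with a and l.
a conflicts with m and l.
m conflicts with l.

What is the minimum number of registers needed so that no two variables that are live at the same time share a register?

e, f, h, a all conflict with each other, so at least 4 registers are needed.
4 registers suffice: register 1 → {k, a}; register 2 → {f, c}; register 3 → {e, b, m}; register 4 → {h, j, l}. Every pair that conflicts lands in different registers.

4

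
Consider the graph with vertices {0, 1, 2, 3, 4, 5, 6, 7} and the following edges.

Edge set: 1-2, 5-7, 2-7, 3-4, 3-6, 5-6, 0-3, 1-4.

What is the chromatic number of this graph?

The cycle 2-1-4-3-6-5-7-2 has odd length 7, so it cannot be 2-colored; at least 3 colors are needed.
3 colors suffice: color red → {1, 3, 5}; color blue → {0, 4, 6, 7}; color green → {2}. Every edge joins two different colors.

3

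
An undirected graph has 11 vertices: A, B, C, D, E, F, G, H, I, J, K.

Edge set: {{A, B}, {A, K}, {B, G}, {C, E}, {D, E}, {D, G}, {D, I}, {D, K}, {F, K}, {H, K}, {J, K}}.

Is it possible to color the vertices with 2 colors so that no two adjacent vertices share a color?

No

The cycle A-K-D-G-B-A has odd length 5, so it cannot be 2-colored; at least 3 colors are needed.
So 2 colors are not enough.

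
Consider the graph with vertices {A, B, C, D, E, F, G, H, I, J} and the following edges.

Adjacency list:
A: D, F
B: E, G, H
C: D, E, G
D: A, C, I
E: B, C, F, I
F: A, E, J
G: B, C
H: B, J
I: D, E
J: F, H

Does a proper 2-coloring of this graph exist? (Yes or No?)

The cycle A-D-C-E-F-A has odd length 5, so it cannot be 2-colored; at least 3 colors are needed.
So 2 colors are not enough.

No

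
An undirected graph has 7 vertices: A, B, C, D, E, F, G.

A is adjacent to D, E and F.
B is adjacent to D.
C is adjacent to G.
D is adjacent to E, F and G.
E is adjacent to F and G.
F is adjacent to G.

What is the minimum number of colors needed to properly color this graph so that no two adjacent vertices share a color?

A, D, E, F are pairwise adjacent (a clique of size 4), so at least 4 colors are needed.
4 colors suffice: A=4, B=2, C=1, D=1, E=3, F=2, G=4. Each edge has distinct colors on its endpoints.

4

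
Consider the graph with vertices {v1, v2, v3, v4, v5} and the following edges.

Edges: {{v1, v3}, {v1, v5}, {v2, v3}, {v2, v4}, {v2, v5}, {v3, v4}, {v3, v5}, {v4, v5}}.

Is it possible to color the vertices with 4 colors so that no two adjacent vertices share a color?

Yes

The chromatic number is 4. v2, v3, v4, v5 form a clique, so at least 4 colors are needed.
4 colors suffice: color 1 → {v3}; color 2 → {v5}; color 3 → {v1, v4}; color 4 → {v2}.
That is already a proper 4-coloring.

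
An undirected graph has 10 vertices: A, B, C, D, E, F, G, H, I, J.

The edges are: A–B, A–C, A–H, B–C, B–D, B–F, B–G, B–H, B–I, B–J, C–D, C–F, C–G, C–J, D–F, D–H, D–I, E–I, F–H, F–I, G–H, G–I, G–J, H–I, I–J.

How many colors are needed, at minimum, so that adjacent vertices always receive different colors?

5

B, D, F, H, I are mutually adjacent (a clique of size 5), so at least 5 colors are needed.
5 colors suffice: color 1 → {B, E}; color 2 → {C, I}; color 3 → {H, J}; color 4 → {A, F, G}; color 5 → {D}. No two adjacent vertices share a color.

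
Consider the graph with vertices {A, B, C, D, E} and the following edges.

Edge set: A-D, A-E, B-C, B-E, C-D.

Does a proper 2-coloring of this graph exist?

The cycle B-C-D-A-E-B has odd length 5, so it cannot be 2-colored; at least 3 colors are needed.
So 2 colors are not enough.

No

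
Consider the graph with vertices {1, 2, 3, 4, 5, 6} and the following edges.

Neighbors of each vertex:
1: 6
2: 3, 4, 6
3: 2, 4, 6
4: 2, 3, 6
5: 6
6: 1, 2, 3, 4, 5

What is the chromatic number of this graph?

2, 3, 4, 6 are pairwise adjacent (a clique of size 4), so at least 4 colors are needed.
One proper 4-coloring: 1=blue, 2=yellow, 3=blue, 4=green, 5=blue, 6=red. Each edge has distinct colors on its endpoints.

4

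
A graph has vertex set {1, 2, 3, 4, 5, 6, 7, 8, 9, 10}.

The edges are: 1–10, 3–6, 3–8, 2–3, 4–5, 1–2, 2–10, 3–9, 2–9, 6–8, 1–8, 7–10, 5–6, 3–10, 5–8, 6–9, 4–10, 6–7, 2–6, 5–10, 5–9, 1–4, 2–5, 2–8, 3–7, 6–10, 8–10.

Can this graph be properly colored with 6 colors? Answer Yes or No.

The chromatic number is 5. 2, 3, 6, 8, 10 are pairwise adjacent (a clique of size 5), so at least 5 colors are needed.
5 colors suffice: color a → {9, 10}; color b → {1, 6}; color c → {2, 4, 7}; color d → {3, 5}; color e → {8}.
Since 6 ≥ 5, a proper 6-coloring certainly exists.

Yes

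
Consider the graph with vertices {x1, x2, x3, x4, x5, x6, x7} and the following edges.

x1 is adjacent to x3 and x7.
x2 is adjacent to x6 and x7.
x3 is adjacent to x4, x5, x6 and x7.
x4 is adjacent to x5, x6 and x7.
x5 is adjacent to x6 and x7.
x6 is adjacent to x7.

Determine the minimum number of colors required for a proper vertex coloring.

x3, x4, x5, x6, x7 are pairwise adjacent (a clique of size 5), so at least 5 colors are needed.
5 colors suffice: color red → {x7}; color blue → {x2, x3}; color green → {x1, x6}; color yellow → {x5}; color purple → {x4}. No two adjacent vertices share a color.

5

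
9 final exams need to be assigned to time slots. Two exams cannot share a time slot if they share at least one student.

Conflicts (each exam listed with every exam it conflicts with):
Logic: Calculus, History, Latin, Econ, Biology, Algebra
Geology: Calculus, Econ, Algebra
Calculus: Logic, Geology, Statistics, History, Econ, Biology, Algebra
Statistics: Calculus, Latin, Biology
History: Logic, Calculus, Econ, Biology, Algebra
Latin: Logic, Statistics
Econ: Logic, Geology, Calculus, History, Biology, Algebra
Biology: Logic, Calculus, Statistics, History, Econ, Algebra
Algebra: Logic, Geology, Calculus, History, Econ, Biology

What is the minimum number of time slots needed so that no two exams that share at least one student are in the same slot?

Logic, Calculus, History, Econ, Biology, Algebra all conflict with each other, so at least 6 time slots are needed.
A valid assignment using 6 time slots: Logic=2, Geology=2, Calculus=1, Statistics=2, History=6, Latin=1, Econ=5, Biology=4, Algebra=3. No two conflicting exams share a time slot.

6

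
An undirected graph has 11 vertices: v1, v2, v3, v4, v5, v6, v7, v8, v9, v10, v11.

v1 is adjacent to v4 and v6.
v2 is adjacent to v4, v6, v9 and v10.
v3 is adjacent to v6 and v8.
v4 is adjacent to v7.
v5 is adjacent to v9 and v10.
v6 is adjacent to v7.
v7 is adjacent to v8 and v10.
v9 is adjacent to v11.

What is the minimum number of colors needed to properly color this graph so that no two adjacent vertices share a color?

2

v2 and v6 are adjacent, so at least 2 colors are needed.
2 colors suffice: color 1 → {v1, v2, v3, v5, v7, v11}; color 2 → {v4, v6, v8, v9, v10}. Every edge joins two different colors.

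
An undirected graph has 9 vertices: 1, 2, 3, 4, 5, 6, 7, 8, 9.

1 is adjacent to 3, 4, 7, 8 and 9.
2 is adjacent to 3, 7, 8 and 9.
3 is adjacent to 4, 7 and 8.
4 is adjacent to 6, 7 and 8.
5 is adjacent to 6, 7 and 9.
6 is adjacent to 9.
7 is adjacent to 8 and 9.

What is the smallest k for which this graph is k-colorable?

1, 3, 4, 7, 8 form a clique, so at least 5 colors are needed.
A valid assignment using 5 colors: 1=blue, 2=blue, 3=purple, 4=green, 5=blue, 6=red, 7=red, 8=yellow, 9=green. Every edge joins two different colors.

5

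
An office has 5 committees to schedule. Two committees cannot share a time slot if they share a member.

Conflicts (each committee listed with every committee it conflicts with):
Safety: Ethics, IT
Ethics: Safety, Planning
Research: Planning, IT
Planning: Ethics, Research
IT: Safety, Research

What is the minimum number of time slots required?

3

The cycle Ethics-Safety-IT-Research-Planning-Ethics has odd length 5, so it cannot be 2-colored; at least 3 time slots are needed.
3 time slots suffice: time slot 1 → {Ethics, IT}; time slot 2 → {Safety, Planning}; time slot 3 → {Research}. Every pair that conflicts lands in different time slots.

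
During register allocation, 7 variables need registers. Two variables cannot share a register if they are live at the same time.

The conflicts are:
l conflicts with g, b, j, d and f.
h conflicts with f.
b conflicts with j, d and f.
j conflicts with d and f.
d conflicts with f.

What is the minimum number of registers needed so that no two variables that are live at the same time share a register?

l, b, j, d, f pairwise conflict, so at least 5 registers are needed.
5 registers suffice: l=2, g=1, h=2, b=4, j=3, d=5, f=1. No two conflicting variables share a register.

5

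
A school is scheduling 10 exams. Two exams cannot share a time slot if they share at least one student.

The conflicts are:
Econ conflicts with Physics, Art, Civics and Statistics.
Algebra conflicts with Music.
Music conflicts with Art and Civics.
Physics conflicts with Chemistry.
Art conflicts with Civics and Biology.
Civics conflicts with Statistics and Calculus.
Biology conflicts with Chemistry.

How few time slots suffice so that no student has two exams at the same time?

Music, Art, Civics are mutually in conflict, so at least 3 time slots are needed.
3 time slots suffice: time slot 1 → {Algebra, Civics, Chemistry}; time slot 2 → {Physics, Art, Statistics, Calculus}; time slot 3 → {Econ, Music, Biology}. Every pair that conflicts lands in different time slots.

3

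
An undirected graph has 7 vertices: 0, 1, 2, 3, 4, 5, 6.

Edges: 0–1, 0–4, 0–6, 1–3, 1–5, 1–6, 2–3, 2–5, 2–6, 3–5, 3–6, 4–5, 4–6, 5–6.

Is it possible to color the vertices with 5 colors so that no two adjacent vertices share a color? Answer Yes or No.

Yes

The chromatic number is 4. 2, 3, 5, 6 are pairwise adjacent (a clique of size 4), so at least 4 colors are needed.
4 colors suffice: 0=blue, 1=yellow, 2=yellow, 3=green, 4=green, 5=blue, 6=red.
Since 5 ≥ 4, a proper 5-coloring certainly exists.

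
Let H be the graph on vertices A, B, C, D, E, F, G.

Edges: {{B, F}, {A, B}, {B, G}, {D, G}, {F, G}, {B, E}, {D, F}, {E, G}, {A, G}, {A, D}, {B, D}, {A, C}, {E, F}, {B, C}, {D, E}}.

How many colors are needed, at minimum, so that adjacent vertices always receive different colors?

B, D, E, F, G form a clique, so at least 5 colors are needed.
One proper 5-coloring: A=4, B=1, C=2, D=2, E=5, F=4, G=3. Each edge has distinct colors on its endpoints.

5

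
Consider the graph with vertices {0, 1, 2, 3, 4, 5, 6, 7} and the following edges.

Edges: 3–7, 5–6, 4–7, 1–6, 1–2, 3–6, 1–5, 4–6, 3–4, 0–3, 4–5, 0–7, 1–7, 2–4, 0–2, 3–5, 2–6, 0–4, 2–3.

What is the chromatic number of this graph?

4

0, 2, 3, 4 are mutually adjacent (a clique of size 4), so at least 4 colors are needed.
4 colors suffice: color a → {1, 3}; color b → {4}; color c → {2, 5, 7}; color d → {0, 6}. No two adjacent vertices share a color.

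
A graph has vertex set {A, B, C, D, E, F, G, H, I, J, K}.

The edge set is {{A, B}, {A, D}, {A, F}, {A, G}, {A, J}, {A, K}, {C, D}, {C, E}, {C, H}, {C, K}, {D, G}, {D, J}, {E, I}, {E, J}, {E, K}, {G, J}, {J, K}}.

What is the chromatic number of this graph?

4

A, D, G, J are pairwise adjacent (a clique of size 4), so at least 4 colors are needed.
One proper 4-coloring: A=red, B=blue, C=blue, D=green, E=red, F=blue, G=yellow, H=red, I=blue, J=blue, K=green. Every edge joins two different colors.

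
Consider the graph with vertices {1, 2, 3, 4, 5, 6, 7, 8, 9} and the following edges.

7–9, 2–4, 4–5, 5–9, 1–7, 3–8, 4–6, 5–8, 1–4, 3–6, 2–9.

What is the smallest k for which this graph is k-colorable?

3

The cycle 5-9-7-1-4-5 has odd length 5, so it cannot be 2-colored; at least 3 colors are needed.
A valid assignment using 3 colors: 1=green, 2=blue, 3=green, 4=red, 5=blue, 6=blue, 7=blue, 8=red, 9=red. Every edge joins two different colors.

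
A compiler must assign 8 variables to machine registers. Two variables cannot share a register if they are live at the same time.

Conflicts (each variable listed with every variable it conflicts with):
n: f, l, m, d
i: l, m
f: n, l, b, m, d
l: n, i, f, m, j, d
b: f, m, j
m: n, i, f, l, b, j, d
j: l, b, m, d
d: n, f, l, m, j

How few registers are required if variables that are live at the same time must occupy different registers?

n, f, l, m, d are mutually in conflict, so at least 5 registers are needed.
5 registers suffice: register 1 → {m}; register 2 → {l, b}; register 3 → {i, f, j}; register 4 → {d}; register 5 → {n}. Each listed conflict is separated.

5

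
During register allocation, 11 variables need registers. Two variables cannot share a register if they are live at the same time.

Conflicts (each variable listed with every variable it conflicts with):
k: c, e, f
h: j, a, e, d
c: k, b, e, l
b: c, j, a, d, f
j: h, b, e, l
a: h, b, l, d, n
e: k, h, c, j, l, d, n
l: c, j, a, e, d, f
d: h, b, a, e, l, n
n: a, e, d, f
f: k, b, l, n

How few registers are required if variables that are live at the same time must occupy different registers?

3

b, a, d all conflict with each other, so at least 3 registers are needed.
3 registers suffice: k=3, h=3, c=2, b=3, j=2, a=1, e=1, l=3, d=2, n=3, f=1. Every pair that conflicts lands in different registers.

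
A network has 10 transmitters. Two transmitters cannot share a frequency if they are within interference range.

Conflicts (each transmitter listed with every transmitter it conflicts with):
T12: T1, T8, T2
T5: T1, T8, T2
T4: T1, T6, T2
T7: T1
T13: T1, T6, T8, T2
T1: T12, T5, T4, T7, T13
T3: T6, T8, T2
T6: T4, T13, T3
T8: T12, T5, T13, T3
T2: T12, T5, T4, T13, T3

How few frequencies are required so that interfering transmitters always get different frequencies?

2

T5 and T2 conflict, so at least 2 frequencies are needed.
2 frequencies suffice: T12=2, T5=2, T4=2, T7=2, T13=2, T1=1, T3=2, T6=1, T8=1, T2=1. Every pair that conflicts lands in different frequencies.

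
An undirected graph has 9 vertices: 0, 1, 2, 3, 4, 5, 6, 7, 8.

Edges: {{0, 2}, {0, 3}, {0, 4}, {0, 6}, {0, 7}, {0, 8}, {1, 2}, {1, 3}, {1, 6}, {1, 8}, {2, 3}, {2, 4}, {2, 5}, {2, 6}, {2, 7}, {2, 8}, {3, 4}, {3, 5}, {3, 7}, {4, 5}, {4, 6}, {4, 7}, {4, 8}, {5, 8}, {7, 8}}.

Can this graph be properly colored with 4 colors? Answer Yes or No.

0, 2, 3, 4, 7 form a clique, so at least 5 colors are needed.
So 4 colors are not enough.

No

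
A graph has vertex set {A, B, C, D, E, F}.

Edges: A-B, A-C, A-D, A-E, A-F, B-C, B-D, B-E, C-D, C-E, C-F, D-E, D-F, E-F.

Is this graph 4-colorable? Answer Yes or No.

No

A, C, D, E, F are pairwise adjacent (a clique of size 5), so at least 5 colors are needed.
So 4 colors are not enough.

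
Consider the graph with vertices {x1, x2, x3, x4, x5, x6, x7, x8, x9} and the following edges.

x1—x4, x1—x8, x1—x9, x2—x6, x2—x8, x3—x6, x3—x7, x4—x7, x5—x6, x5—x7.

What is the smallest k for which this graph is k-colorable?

The cycle x1-x8-x2-x6-x5-x7-x4-x1 has odd length 7, so it cannot be 2-colored; at least 3 colors are needed.
3 colors suffice: x1=1, x2=2, x3=2, x4=2, x5=2, x6=1, x7=1, x8=3, x9=2. Each edge has distinct colors on its endpoints.

3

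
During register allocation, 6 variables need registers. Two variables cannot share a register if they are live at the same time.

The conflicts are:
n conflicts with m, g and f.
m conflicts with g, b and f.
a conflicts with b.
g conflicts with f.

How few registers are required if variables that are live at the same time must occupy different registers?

n, m, g, f pairwise conflict, so at least 4 registers are needed.
4 registers suffice: register 1 → {m, a}; register 2 → {n, b}; register 3 → {f}; register 4 → {g}. No two conflicting variables share a register.

4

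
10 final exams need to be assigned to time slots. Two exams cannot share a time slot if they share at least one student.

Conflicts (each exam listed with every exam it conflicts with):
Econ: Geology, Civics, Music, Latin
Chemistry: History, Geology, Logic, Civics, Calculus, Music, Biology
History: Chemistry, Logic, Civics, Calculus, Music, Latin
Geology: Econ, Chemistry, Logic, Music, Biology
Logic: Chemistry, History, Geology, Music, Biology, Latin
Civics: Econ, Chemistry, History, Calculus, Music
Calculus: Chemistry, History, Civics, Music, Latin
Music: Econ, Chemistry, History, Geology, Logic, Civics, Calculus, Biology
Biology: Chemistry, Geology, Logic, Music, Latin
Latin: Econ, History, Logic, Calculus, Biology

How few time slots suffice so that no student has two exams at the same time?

5

Chemistry, History, Civics, Calculus, Music are mutually in conflict, so at least 5 time slots are needed.
5 time slots suffice: time slot 1 → {Music, Latin}; time slot 2 → {Econ, Chemistry}; time slot 3 → {Logic, Calculus}; time slot 4 → {History, Biology}; time slot 5 → {Geology, Civics}. Each listed conflict is separated.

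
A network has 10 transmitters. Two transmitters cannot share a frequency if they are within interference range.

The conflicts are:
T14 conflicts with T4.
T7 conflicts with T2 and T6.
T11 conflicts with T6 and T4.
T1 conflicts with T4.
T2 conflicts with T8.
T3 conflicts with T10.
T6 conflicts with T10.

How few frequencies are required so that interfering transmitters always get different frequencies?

2

T7 and T6 conflict, so at least 2 frequencies are needed.
A valid assignment using 2 frequencies: T14=2, T7=2, T11=2, T1=2, T2=1, T8=2, T3=1, T6=1, T10=2, T4=1. No two conflicting transmitters share a frequency.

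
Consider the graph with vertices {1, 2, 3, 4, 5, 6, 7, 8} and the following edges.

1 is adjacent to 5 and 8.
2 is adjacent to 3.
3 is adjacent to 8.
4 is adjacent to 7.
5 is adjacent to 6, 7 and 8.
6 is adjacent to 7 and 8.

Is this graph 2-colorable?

No

5, 6, 7 form a triangle, so at least 3 colors are needed.
So 2 colors are not enough.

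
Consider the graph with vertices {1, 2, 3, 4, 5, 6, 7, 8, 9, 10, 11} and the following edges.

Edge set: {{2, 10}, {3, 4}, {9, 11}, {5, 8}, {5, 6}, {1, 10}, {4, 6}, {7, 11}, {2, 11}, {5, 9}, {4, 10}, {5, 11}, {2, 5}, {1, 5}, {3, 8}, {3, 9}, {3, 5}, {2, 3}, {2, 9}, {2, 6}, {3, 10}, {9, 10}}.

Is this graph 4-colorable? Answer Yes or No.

Yes

The chromatic number is 4. 2, 3, 5, 9 are pairwise adjacent (a clique of size 4), so at least 4 colors are needed.
4 colors suffice: color red → {5, 7, 10}; color blue → {1, 2, 4, 8}; color green → {3, 6, 11}; color yellow → {9}.
That is already a proper 4-coloring.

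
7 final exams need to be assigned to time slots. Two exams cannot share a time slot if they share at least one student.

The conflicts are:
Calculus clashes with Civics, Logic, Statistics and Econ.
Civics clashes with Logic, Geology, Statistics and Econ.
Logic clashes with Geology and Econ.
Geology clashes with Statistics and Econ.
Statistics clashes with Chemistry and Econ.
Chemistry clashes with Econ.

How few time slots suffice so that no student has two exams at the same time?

Calculus, Civics, Logic, Econ all conflict with each other, so at least 4 time slots are needed.
4 time slots suffice: time slot 1 → {Econ}; time slot 2 → {Civics, Chemistry}; time slot 3 → {Logic, Statistics}; time slot 4 → {Calculus, Geology}. Every pair that conflicts lands in different time slots.

4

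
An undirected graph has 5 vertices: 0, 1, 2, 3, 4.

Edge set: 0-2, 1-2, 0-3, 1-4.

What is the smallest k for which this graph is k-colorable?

2

0 and 2 are adjacent, so at least 2 colors are needed.
2 colors suffice: color red → {0, 1}; color blue → {2, 3, 4}. Each edge has distinct colors on its endpoints.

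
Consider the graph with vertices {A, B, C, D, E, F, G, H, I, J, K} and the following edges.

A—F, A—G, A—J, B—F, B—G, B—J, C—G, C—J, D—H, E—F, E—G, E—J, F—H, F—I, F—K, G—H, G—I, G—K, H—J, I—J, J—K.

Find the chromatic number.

J and K are adjacent, so at least 2 colors are needed.
A valid assignment using 2 colors: A=2, B=2, C=2, D=1, E=2, F=1, G=1, H=2, I=2, J=1, K=2. Every edge joins two different colors.

2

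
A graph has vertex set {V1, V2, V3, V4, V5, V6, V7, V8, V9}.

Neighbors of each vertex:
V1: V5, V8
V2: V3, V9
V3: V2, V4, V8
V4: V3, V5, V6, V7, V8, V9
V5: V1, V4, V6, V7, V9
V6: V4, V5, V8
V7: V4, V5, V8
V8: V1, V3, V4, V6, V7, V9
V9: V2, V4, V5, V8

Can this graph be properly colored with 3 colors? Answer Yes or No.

The chromatic number is 3. V4, V5, V7 are mutually adjacent, so at least 3 colors are needed.
3 colors suffice: color 1 → {V1, V2, V4}; color 2 → {V5, V8}; color 3 → {V3, V6, V7, V9}.
That is already a proper 3-coloring.

Yes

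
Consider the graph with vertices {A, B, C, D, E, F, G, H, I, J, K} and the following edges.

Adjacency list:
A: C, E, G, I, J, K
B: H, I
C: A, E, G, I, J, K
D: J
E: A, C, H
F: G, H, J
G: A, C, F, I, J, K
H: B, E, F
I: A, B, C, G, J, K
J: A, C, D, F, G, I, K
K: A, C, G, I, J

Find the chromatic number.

A, C, G, I, J, K form a clique, so at least 6 colors are needed.
6 colors suffice: color 1 → {H, J}; color 2 → {A, B, D, F}; color 3 → {C}; color 4 → {E, G}; color 5 → {I}; color 6 → {K}. Each edge has distinct colors on its endpoints.

6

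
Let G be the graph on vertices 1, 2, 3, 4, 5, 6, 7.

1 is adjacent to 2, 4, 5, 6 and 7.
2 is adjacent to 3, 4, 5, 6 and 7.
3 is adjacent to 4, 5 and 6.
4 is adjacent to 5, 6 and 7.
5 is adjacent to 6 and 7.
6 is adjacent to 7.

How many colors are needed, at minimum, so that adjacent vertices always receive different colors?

1, 2, 4, 5, 6, 7 are pairwise adjacent (a clique of size 6), so at least 6 colors are needed.
6 colors suffice: color a → {4}; color b → {2}; color c → {6}; color d → {5}; color e → {1, 3}; color f → {7}. No two adjacent vertices share a color.

6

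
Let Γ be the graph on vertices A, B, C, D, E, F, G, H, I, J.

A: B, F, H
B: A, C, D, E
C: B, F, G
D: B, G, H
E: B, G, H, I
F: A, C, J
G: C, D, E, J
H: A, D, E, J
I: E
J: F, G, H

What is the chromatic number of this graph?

D and G are adjacent, so at least 2 colors are needed.
2 colors suffice: color 1 → {B, F, G, H, I}; color 2 → {A, C, D, E, J}. Each edge has distinct colors on its endpoints.

2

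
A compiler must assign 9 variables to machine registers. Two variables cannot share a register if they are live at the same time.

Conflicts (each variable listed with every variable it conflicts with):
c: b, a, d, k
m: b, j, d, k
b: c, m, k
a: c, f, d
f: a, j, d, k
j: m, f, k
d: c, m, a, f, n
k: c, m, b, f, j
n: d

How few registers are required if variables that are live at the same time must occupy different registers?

f, j, k pairwise conflict, so at least 3 registers are needed.
3 registers suffice: register 1 → {d, k}; register 2 → {c, m, f, n}; register 3 → {b, a, j}. No two conflicting variables share a register.

3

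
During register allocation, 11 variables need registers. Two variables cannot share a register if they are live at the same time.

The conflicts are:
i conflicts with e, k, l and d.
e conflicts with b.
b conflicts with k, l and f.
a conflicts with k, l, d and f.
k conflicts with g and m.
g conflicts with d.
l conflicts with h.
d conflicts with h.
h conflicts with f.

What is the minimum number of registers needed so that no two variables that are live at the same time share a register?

2

k and m conflict, so at least 2 registers are needed.
2 registers suffice: i=2, e=1, b=2, a=2, k=1, g=2, l=1, d=1, h=2, f=1, m=2. Each listed conflict is separated.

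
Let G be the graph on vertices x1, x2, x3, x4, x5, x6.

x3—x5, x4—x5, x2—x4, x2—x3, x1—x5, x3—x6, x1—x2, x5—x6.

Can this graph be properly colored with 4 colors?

The chromatic number is 3. x3, x5, x6 are pairwise adjacent, so at least 3 colors are needed.
3 colors suffice: color red → {x2, x5}; color blue → {x1, x3, x4}; color green → {x6}.
Since 4 ≥ 3, a proper 4-coloring certainly exists.

Yes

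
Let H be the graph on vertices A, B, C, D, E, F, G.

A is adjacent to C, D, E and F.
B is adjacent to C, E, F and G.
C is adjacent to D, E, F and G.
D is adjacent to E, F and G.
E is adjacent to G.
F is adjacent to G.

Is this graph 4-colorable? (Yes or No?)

The chromatic number is 4. A, C, D, F form a clique, so at least 4 colors are needed.
A valid assignment using 4 colors: A=yellow, B=green, C=red, D=green, E=blue, F=blue, G=yellow.
That is already a proper 4-coloring.

Yes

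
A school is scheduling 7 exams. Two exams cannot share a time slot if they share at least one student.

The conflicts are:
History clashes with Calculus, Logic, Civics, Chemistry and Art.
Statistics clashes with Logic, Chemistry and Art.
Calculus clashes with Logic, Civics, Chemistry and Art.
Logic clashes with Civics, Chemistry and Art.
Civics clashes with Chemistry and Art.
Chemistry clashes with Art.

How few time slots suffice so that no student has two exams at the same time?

History, Calculus, Logic, Civics, Chemistry, Art pairwise conflict, so at least 6 time slots are needed.
Using 6 time slots: History=5, Statistics=4, Calculus=6, Logic=3, Civics=4, Chemistry=2, Art=1. Every pair that conflicts lands in different time slots.

6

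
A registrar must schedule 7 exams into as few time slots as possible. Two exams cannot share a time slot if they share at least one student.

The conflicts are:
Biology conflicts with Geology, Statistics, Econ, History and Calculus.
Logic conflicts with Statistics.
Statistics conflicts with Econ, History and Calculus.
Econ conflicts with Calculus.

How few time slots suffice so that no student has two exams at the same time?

4

Biology, Statistics, Econ, Calculus all conflict with each other, so at least 4 time slots are needed.
4 time slots suffice: time slot 1 → {Geology, Statistics}; time slot 2 → {Biology, Logic}; time slot 3 → {History, Calculus}; time slot 4 → {Econ}. Every pair that conflicts lands in different time slots.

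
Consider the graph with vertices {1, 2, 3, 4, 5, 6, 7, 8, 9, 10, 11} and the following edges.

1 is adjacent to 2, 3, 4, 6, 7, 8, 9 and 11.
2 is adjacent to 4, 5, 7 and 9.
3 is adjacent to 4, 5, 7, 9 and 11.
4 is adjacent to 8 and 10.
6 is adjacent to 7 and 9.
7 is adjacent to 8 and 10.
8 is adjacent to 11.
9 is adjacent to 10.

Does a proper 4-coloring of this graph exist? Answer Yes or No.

The chromatic number is 3. 1, 2, 7 are pairwise adjacent, so at least 3 colors are needed.
3 colors suffice: color red → {1, 5, 10}; color blue → {2, 3, 6, 8}; color green → {4, 7, 9, 11}.
Since 4 ≥ 3, a proper 4-coloring certainly exists.

Yes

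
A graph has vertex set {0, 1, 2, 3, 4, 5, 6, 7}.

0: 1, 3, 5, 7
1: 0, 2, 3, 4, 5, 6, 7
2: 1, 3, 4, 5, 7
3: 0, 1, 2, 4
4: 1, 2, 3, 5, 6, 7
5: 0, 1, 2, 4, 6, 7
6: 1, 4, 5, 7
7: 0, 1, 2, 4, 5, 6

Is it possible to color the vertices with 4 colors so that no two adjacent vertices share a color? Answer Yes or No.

No

1, 2, 4, 5, 7 are mutually adjacent (a clique of size 5), so at least 5 colors are needed.
So 4 colors are not enough.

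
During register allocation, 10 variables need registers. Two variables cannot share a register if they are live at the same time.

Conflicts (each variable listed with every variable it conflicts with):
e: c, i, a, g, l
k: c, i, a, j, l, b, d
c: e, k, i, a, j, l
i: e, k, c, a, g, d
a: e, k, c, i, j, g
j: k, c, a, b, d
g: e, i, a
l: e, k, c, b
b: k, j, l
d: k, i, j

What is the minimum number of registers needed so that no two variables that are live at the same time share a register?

4

k, c, a, j all conflict with each other, so at least 4 registers are needed.
4 registers suffice: register 1 → {e, k}; register 2 → {i, j, l}; register 3 → {c, g, b, d}; register 4 → {a}. Each listed conflict is separated.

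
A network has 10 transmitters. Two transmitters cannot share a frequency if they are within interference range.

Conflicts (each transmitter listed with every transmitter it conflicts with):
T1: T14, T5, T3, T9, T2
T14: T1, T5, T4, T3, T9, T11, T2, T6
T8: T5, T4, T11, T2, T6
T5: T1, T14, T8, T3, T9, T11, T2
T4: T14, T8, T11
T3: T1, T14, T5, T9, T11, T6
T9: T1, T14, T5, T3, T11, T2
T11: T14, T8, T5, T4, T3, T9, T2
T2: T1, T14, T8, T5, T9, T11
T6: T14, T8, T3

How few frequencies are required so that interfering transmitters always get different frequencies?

T1, T14, T5, T3, T9 all conflict with each other, so at least 5 frequencies are needed.
Using 5 frequencies: T1=3, T14=1, T8=1, T5=2, T4=2, T3=5, T9=4, T11=3, T2=5, T6=2. Every pair that conflicts lands in different frequencies.

5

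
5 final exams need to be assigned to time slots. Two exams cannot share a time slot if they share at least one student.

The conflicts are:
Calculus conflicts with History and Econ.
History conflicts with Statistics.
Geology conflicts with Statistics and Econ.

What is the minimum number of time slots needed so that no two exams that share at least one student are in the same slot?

The cycle Calculus-History-Statistics-Geology-Econ-Calculus has odd length 5, so it cannot be 2-colored; at least 3 time slots are needed.
Using 3 time slots: Calculus=3, History=2, Geology=2, Statistics=1, Econ=1. No two conflicting exams share a time slot.

3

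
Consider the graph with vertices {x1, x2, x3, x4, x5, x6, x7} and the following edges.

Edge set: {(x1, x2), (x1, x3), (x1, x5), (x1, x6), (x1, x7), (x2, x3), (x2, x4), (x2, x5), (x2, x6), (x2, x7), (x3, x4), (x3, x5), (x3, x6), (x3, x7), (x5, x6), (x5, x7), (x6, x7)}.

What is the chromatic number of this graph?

6

x1, x2, x3, x5, x6, x7 form a clique, so at least 6 colors are needed.
6 colors suffice: color 1 → {x3}; color 2 → {x2}; color 3 → {x4, x5}; color 4 → {x7}; color 5 → {x6}; color 6 → {x1}. Each edge has distinct colors on its endpoints.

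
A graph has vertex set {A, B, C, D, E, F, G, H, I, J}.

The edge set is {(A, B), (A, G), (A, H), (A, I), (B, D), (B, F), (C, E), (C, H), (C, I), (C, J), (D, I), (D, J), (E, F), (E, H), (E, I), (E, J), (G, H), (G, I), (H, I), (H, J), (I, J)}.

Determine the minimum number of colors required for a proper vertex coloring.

5

C, E, H, I, J are pairwise adjacent (a clique of size 5), so at least 5 colors are needed.
5 colors suffice: color 1 → {B, I}; color 2 → {D, F, H}; color 3 → {A, E}; color 4 → {G, J}; color 5 → {C}. Every edge joins two different colors.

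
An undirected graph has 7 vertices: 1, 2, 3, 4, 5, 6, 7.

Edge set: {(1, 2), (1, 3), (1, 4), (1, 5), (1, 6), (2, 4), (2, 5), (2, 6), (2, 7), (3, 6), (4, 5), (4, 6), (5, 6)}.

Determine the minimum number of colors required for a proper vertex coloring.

5

1, 2, 4, 5, 6 form a clique, so at least 5 colors are needed.
One proper 5-coloring: 1=b, 2=c, 3=c, 4=d, 5=e, 6=a, 7=a. Every edge joins two different colors.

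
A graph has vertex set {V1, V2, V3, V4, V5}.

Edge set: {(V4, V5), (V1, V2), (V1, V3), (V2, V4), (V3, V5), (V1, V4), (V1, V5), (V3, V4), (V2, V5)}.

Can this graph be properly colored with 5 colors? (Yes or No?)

Yes

The chromatic number is 4. V1, V2, V4, V5 form a clique, so at least 4 colors are needed.
4 colors suffice: V1=3, V2=4, V3=4, V4=1, V5=2.
Since 5 ≥ 4, a proper 5-coloring certainly exists.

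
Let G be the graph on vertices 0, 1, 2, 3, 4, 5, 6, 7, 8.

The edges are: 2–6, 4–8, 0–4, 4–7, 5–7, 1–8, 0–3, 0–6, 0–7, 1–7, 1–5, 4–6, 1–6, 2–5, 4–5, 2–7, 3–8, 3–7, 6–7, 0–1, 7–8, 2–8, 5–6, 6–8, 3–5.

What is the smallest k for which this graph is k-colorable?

4

2, 5, 6, 7 form a clique, so at least 4 colors are needed.
4 colors suffice: color red → {7}; color blue → {3, 6}; color green → {0, 5, 8}; color yellow → {1, 2, 4}. No two adjacent vertices share a color.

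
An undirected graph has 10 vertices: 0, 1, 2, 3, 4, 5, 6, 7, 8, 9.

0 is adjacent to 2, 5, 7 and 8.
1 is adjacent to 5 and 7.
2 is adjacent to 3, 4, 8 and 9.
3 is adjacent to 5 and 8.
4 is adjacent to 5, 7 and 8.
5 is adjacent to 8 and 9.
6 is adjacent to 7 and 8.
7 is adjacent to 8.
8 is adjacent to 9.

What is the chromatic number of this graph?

3, 5, 8 are pairwise adjacent, so at least 3 colors are needed.
3 colors suffice: 0=c, 1=a, 2=b, 3=c, 4=c, 5=b, 6=c, 7=b, 8=a, 9=c. Every edge joins two different colors.

3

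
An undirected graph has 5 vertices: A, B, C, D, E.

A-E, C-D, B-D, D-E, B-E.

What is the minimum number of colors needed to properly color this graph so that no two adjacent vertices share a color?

B, D, E are pairwise adjacent, so at least 3 colors are needed.
A valid assignment using 3 colors: A=red, B=green, C=blue, D=red, E=blue. Each edge has distinct colors on its endpoints.

3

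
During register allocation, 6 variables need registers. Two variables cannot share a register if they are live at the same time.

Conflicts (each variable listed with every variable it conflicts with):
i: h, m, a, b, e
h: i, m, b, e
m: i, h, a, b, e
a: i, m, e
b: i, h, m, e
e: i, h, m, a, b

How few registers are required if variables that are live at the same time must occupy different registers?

i, h, m, b, e are mutually in conflict, so at least 5 registers are needed.
5 registers suffice: register 1 → {m}; register 2 → {e}; register 3 → {i}; register 4 → {a, b}; register 5 → {h}. Every pair that conflicts lands in different registers.

5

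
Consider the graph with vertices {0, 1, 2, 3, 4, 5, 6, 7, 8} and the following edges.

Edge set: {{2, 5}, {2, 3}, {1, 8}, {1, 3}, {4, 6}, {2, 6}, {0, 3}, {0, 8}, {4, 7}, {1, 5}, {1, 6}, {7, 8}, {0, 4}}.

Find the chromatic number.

The cycle 4-6-2-3-0-4 has odd length 5, so it cannot be 2-colored; at least 3 colors are needed.
A valid assignment using 3 colors: 0=c, 1=a, 2=a, 3=b, 4=a, 5=b, 6=b, 7=c, 8=b. No two adjacent vertices share a color.

3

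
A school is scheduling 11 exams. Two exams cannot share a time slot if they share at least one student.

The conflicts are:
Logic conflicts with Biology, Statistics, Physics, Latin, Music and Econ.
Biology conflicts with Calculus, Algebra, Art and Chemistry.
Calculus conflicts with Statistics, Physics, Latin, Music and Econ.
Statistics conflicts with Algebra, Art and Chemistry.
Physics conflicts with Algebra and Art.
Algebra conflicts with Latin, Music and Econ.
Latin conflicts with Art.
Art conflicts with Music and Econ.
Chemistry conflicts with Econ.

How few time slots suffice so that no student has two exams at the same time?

2

Statistics and Art conflict, so at least 2 time slots are needed.
2 time slots suffice: Logic=1, Biology=2, Calculus=1, Statistics=2, Physics=2, Algebra=1, Latin=2, Art=1, Chemistry=1, Music=2, Econ=2. Each listed conflict is separated.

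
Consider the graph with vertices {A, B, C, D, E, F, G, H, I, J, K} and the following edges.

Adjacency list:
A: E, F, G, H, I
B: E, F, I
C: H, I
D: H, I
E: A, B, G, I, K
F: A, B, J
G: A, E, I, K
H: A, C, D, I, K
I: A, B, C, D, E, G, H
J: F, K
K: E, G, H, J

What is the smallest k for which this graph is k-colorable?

A, E, G, I are mutually adjacent (a clique of size 4), so at least 4 colors are needed.
One proper 4-coloring: A=green, B=green, C=green, D=green, E=blue, F=red, G=yellow, H=blue, I=red, J=blue, K=red. Each edge has distinct colors on its endpoints.

4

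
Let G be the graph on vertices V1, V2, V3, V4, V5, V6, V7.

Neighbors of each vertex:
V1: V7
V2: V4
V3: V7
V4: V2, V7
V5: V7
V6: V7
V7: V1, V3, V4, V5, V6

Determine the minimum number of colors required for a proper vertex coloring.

V3 and V7 are adjacent, so at least 2 colors are needed.
2 colors suffice: color 1 → {V2, V7}; color 2 → {V1, V3, V4, V5, V6}. Each edge has distinct colors on its endpoints.

2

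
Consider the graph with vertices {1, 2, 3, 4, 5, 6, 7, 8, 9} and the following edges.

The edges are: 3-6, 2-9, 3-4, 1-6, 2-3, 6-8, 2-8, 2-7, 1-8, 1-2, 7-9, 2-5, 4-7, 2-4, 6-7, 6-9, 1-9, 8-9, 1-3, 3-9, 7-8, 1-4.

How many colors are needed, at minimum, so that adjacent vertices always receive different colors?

1, 2, 3, 4 are pairwise adjacent (a clique of size 4), so at least 4 colors are needed.
A valid assignment using 4 colors: 1=green, 2=red, 3=yellow, 4=blue, 5=blue, 6=red, 7=green, 8=yellow, 9=blue. Every edge joins two different colors.

4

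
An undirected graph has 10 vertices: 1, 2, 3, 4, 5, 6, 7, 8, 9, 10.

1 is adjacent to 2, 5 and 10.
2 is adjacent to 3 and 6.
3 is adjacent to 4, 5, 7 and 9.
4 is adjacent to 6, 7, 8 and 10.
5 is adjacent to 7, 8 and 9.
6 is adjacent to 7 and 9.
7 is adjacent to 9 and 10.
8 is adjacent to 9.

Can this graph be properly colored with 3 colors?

3, 5, 7, 9 form a clique, so at least 4 colors are needed.
So 3 colors are not enough.

No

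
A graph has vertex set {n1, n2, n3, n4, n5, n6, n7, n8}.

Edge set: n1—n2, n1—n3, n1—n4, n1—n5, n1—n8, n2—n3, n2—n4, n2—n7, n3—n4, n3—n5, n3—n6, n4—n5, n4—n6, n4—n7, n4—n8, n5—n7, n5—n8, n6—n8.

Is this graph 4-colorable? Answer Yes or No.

Yes

The chromatic number is 4. n1, n2, n3, n4 are mutually adjacent (a clique of size 4), so at least 4 colors are needed.
4 colors suffice: color 1 → {n4}; color 2 → {n3, n7, n8}; color 3 → {n2, n5, n6}; color 4 → {n1}.
That is already a proper 4-coloring.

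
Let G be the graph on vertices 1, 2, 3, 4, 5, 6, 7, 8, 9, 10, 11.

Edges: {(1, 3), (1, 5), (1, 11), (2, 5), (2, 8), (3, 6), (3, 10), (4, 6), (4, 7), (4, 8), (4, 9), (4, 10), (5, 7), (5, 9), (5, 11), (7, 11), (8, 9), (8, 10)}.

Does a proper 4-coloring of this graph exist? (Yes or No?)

The chromatic number is 3. 4, 8, 9 are pairwise adjacent, so at least 3 colors are needed.
3 colors suffice: color a → {3, 4, 5}; color b → {6, 8, 11}; color c → {1, 2, 7, 9, 10}.
Since 4 ≥ 3, a proper 4-coloring certainly exists.

Yes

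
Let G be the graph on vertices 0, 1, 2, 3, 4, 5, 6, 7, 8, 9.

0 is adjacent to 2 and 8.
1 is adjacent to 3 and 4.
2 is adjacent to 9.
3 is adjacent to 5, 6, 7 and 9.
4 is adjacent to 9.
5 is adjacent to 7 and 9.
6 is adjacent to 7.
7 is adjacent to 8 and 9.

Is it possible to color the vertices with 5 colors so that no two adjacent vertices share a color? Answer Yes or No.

The chromatic number is 4. 3, 5, 7, 9 are mutually adjacent (a clique of size 4), so at least 4 colors are needed.
A valid assignment using 4 colors: 0=blue, 1=blue, 2=red, 3=red, 4=red, 5=yellow, 6=blue, 7=green, 8=red, 9=blue.
Since 5 ≥ 4, a proper 5-coloring certainly exists.

Yes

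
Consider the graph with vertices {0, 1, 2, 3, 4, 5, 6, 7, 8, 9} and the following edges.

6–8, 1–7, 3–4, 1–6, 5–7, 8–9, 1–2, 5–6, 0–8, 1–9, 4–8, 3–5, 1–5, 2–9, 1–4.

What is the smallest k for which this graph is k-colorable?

3

1, 2, 9 are pairwise adjacent, so at least 3 colors are needed.
A valid assignment using 3 colors: 0=blue, 1=red, 2=green, 3=red, 4=blue, 5=blue, 6=green, 7=green, 8=red, 9=blue. Each edge has distinct colors on its endpoints.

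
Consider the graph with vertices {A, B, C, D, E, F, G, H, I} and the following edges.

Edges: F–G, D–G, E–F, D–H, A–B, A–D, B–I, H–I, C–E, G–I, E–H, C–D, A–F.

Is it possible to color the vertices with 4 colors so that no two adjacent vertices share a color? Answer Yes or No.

The chromatic number is 3. The cycle G-F-E-C-D-G has odd length 5, so it cannot be 2-colored; at least 3 colors are needed.
3 colors suffice: color red → {D, E, I}; color blue → {A, C, G, H}; color green → {B, F}.
Since 4 ≥ 3, a proper 4-coloring certainly exists.

Yes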